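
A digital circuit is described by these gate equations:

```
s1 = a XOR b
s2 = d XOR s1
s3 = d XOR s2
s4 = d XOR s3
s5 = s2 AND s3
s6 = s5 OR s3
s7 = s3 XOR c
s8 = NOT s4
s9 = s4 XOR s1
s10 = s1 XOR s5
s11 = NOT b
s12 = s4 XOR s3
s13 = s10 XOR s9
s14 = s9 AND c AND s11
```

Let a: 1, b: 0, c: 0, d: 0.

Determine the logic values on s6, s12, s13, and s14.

s6 = 1, s12 = 0, s13 = 0, s14 = 0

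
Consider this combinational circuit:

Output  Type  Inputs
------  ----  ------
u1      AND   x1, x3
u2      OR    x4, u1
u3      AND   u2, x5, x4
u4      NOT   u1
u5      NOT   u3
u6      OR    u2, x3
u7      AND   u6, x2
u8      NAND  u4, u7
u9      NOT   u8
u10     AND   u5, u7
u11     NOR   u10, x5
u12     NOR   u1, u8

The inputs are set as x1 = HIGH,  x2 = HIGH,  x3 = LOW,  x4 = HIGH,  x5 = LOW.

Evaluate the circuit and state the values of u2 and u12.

u2 = HIGH; u12 = HIGH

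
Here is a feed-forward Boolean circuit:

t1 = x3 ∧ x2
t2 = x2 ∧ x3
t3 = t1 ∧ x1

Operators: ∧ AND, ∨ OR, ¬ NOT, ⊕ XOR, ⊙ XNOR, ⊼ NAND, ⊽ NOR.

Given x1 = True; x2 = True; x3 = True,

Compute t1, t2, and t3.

t1 = x3 AND x2 = True AND True = True
t2 = x2 AND x3 = True AND True = True
t3 = t1 AND x1 = True AND True = True

t1 = True  t2 = True  t3 = True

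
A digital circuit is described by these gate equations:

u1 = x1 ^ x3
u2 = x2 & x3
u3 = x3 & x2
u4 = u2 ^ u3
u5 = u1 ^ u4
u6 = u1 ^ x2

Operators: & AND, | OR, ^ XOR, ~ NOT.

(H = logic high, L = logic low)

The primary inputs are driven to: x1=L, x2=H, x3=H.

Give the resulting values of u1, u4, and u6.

u1 = H  u4 = L  u6 = L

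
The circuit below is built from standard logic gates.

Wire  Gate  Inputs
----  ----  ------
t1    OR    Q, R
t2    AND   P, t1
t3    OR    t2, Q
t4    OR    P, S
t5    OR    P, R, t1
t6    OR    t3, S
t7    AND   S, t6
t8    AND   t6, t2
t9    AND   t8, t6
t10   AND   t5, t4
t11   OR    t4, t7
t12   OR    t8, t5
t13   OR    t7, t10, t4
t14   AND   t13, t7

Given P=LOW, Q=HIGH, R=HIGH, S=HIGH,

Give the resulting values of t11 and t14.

t11 = HIGH  t14 = HIGH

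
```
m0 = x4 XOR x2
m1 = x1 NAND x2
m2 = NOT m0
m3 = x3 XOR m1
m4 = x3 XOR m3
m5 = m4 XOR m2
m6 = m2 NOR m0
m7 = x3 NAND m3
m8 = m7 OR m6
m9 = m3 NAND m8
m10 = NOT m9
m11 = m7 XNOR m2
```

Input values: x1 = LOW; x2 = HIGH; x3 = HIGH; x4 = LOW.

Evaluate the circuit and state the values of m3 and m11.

m3 = LOW, m11 = LOW

m0 = x4 XOR x2 = LOW XOR HIGH = HIGH
m1 = x1 NAND x2 = LOW NAND HIGH = HIGH
m2 = NOT m0 = NOT HIGH = LOW
m3 = x3 XOR m1 = HIGH XOR HIGH = LOW
m7 = x3 NAND m3 = HIGH NAND LOW = HIGH
m11 = m7 XNOR m2 = HIGH XNOR LOW = LOW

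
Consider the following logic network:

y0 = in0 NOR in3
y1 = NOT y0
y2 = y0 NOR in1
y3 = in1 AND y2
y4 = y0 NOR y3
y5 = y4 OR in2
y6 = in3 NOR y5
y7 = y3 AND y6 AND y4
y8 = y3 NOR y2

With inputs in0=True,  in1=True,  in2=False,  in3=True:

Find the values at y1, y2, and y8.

y1 = True; y2 = False; y8 = True

y0 = in0 NOR in3 = True NOR True = False
y1 = NOT y0 = NOT False = True
y2 = y0 NOR in1 = False NOR True = False
y3 = in1 AND y2 = True AND False = False
y8 = y3 NOR y2 = False NOR False = True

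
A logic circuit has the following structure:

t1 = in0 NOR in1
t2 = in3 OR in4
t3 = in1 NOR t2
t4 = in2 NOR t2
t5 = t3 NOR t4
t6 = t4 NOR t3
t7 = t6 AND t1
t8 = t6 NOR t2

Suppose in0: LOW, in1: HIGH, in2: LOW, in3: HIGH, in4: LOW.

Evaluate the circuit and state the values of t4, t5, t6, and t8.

t4 = LOW, t5 = HIGH, t6 = HIGH, t8 = LOW

t2 = in3 OR in4 = HIGH OR LOW = HIGH
t3 = in1 NOR t2 = HIGH NOR HIGH = LOW
t4 = in2 NOR t2 = LOW NOR HIGH = LOW
t5 = t3 NOR t4 = LOW NOR LOW = HIGH
t6 = t4 NOR t3 = LOW NOR LOW = HIGH
t8 = t6 NOR t2 = HIGH NOR HIGH = LOW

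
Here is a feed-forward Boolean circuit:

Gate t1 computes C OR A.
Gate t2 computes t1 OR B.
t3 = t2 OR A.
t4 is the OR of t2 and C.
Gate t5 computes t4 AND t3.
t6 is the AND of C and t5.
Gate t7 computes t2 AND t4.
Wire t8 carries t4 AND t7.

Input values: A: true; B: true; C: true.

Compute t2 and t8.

t2 = true, t8 = true

t1 = C OR A = true OR true = true
t2 = t1 OR B = true OR true = true
t4 = t2 OR C = true OR true = true
t7 = t2 AND t4 = true AND true = true
t8 = t4 AND t7 = true AND true = true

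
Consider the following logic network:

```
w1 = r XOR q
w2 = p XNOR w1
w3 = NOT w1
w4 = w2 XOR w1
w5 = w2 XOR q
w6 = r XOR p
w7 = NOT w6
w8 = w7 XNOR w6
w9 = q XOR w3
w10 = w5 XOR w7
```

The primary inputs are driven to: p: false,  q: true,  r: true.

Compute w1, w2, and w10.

w1 = false, w2 = true, w10 = false

w1 = r XOR q = true XOR true = false
w2 = p XNOR w1 = false XNOR false = true
w5 = w2 XOR q = true XOR true = false
w6 = r XOR p = true XOR false = true
w7 = NOT w6 = NOT true = false
w10 = w5 XOR w7 = false XOR false = false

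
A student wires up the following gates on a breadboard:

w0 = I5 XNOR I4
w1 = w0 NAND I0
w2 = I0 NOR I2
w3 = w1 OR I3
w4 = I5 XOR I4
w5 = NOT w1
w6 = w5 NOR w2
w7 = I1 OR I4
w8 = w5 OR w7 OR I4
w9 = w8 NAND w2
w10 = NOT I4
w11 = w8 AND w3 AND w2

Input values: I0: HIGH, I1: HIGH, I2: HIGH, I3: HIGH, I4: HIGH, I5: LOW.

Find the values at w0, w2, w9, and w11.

w0 = LOW, w2 = LOW, w9 = HIGH, w11 = LOW

w0 = I5 XNOR I4 = LOW XNOR HIGH = LOW
w1 = w0 NAND I0 = LOW NAND HIGH = HIGH
w2 = I0 NOR I2 = HIGH NOR HIGH = LOW
w3 = w1 OR I3 = HIGH OR HIGH = HIGH
w5 = NOT w1 = NOT HIGH = LOW
w7 = I1 OR I4 = HIGH OR HIGH = HIGH
w8 = w5 OR w7 OR I4 = LOW OR HIGH OR HIGH = HIGH
w9 = w8 NAND w2 = HIGH NAND LOW = HIGH
w11 = w8 AND w3 AND w2 = HIGH AND HIGH AND LOW = LOW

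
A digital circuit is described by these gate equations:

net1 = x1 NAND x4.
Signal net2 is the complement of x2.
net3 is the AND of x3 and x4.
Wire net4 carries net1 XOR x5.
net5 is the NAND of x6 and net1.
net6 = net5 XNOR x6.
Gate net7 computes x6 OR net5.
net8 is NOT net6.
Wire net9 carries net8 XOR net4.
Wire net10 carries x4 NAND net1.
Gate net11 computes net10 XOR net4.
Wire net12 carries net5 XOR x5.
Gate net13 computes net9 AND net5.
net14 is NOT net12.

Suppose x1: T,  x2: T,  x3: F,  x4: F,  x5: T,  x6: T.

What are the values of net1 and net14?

net1 = x1 NAND x4 = T NAND F = T
net5 = x6 NAND net1 = T NAND T = F
net12 = net5 XOR x5 = F XOR T = T
net14 = NOT net12 = NOT T = F

net1 = T, net14 = F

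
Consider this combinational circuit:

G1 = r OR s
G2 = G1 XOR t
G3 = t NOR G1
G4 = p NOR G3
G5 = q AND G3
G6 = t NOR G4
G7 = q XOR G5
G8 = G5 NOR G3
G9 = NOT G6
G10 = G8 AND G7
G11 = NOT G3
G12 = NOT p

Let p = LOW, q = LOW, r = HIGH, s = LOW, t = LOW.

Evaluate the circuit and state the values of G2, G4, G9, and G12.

G2 = HIGH  G4 = HIGH  G9 = HIGH  G12 = HIGH

G1 = r OR s = HIGH OR LOW = HIGH
G2 = G1 XOR t = HIGH XOR LOW = HIGH
G3 = t NOR G1 = LOW NOR HIGH = LOW
G4 = p NOR G3 = LOW NOR LOW = HIGH
G6 = t NOR G4 = LOW NOR HIGH = LOW
G9 = NOT G6 = NOT LOW = HIGH
G12 = NOT p = NOT LOW = HIGH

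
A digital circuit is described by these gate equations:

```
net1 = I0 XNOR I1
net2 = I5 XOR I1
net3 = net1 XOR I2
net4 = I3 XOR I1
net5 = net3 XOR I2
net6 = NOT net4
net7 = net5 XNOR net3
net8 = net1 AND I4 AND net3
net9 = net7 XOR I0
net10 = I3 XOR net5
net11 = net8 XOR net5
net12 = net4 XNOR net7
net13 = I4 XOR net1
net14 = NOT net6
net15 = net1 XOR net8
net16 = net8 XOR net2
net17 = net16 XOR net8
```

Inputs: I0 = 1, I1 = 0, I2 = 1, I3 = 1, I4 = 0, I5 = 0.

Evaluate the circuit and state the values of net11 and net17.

net11 = 0, net17 = 0

net1 = I0 XNOR I1 = 1 XNOR 0 = 0
net2 = I5 XOR I1 = 0 XOR 0 = 0
net3 = net1 XOR I2 = 0 XOR 1 = 1
net5 = net3 XOR I2 = 1 XOR 1 = 0
net8 = net1 AND I4 AND net3 = 0 AND 0 AND 1 = 0
net11 = net8 XOR net5 = 0 XOR 0 = 0
net16 = net8 XOR net2 = 0 XOR 0 = 0
net17 = net16 XOR net8 = 0 XOR 0 = 0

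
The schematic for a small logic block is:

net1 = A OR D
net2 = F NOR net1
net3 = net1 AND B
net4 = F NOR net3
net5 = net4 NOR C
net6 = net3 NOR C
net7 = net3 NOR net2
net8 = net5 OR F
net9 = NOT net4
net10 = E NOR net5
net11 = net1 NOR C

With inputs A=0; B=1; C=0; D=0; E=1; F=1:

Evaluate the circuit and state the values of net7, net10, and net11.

net7 = 1; net10 = 0; net11 = 1

net1 = A OR D = 0 OR 0 = 0
net2 = F NOR net1 = 1 NOR 0 = 0
net3 = net1 AND B = 0 AND 1 = 0
net4 = F NOR net3 = 1 NOR 0 = 0
net5 = net4 NOR C = 0 NOR 0 = 1
net7 = net3 NOR net2 = 0 NOR 0 = 1
net10 = E NOR net5 = 1 NOR 1 = 0
net11 = net1 NOR C = 0 NOR 0 = 1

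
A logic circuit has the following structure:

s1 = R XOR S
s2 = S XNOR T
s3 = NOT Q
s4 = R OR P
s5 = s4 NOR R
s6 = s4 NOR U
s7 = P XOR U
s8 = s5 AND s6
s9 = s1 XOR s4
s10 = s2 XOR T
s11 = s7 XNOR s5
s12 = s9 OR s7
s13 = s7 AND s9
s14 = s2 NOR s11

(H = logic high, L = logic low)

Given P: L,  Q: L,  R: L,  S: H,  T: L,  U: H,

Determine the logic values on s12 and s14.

s1 = R XOR S = L XOR H = H
s2 = S XNOR T = H XNOR L = L
s4 = R OR P = L OR L = L
s5 = s4 NOR R = L NOR L = H
s7 = P XOR U = L XOR H = H
s9 = s1 XOR s4 = H XOR L = H
s11 = s7 XNOR s5 = H XNOR H = H
s12 = s9 OR s7 = H OR H = H
s14 = s2 NOR s11 = L NOR H = L

s12 = H, s14 = L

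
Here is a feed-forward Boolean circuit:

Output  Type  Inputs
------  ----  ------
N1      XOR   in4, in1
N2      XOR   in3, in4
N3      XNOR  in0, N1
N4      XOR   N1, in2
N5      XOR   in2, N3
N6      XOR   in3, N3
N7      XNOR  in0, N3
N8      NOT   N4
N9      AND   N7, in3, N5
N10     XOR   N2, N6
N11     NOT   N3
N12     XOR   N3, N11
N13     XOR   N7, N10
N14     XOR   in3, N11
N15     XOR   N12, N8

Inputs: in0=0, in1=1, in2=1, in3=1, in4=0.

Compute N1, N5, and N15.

N1 = 1, N5 = 1, N15 = 0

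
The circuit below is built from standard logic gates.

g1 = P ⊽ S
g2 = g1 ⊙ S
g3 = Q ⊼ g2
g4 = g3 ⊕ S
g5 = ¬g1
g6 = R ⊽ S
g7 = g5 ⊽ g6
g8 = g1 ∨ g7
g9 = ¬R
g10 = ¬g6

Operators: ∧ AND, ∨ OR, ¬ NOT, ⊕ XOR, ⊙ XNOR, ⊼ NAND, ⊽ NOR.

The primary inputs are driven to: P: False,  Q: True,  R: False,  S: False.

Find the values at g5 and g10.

g1 = P NOR S = False NOR False = True
g5 = NOT g1 = NOT True = False
g6 = R NOR S = False NOR False = True
g10 = NOT g6 = NOT True = False

g5 = False  g10 = False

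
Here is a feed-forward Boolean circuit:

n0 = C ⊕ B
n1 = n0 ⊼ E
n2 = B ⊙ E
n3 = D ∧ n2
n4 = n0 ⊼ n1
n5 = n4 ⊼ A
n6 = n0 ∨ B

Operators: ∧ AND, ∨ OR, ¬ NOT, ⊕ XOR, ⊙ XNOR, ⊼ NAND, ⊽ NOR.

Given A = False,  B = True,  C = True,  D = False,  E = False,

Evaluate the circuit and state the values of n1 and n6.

n1 = True  n6 = True

n0 = C XOR B = True XOR True = False
n1 = n0 NAND E = False NAND False = True
n6 = n0 OR B = False OR True = True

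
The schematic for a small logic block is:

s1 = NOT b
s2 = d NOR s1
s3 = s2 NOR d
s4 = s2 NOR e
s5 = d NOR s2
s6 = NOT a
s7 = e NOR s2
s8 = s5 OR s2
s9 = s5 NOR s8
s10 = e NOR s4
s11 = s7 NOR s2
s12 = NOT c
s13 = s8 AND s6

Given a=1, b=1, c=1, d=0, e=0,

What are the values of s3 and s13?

s3 = 0, s13 = 0

s1 = NOT b = NOT 1 = 0
s2 = d NOR s1 = 0 NOR 0 = 1
s3 = s2 NOR d = 1 NOR 0 = 0
s5 = d NOR s2 = 0 NOR 1 = 0
s6 = NOT a = NOT 1 = 0
s8 = s5 OR s2 = 0 OR 1 = 1
s13 = s8 AND s6 = 1 AND 0 = 0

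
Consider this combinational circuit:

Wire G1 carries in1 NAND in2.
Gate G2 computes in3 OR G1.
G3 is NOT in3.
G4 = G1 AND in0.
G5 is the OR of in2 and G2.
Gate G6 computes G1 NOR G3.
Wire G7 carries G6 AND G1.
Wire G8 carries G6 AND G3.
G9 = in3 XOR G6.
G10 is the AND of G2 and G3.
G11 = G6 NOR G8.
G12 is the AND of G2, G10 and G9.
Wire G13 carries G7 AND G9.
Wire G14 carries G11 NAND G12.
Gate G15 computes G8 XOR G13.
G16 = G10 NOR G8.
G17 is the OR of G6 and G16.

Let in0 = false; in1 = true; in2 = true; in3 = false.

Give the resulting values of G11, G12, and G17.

G11 = true  G12 = false  G17 = true

G1 = in1 NAND in2 = true NAND true = false
G2 = in3 OR G1 = false OR false = false
G3 = NOT in3 = NOT false = true
G6 = G1 NOR G3 = false NOR true = false
G8 = G6 AND G3 = false AND true = false
G9 = in3 XOR G6 = false XOR false = false
G10 = G2 AND G3 = false AND true = false
G11 = G6 NOR G8 = false NOR false = true
G12 = G2 AND G10 AND G9 = false AND false AND false = false
G16 = G10 NOR G8 = false NOR false = true
G17 = G6 OR G16 = false OR true = true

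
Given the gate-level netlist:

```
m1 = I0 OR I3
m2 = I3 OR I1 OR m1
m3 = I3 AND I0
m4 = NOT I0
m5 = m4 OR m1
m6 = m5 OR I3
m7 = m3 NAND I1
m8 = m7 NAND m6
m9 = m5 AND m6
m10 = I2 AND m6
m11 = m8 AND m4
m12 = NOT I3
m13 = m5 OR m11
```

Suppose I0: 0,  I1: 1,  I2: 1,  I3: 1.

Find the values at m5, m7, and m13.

m5 = 1; m7 = 1; m13 = 1

m1 = I0 OR I3 = 0 OR 1 = 1
m3 = I3 AND I0 = 1 AND 0 = 0
m4 = NOT I0 = NOT 0 = 1
m5 = m4 OR m1 = 1 OR 1 = 1
m6 = m5 OR I3 = 1 OR 1 = 1
m7 = m3 NAND I1 = 0 NAND 1 = 1
m8 = m7 NAND m6 = 1 NAND 1 = 0
m11 = m8 AND m4 = 0 AND 1 = 0
m13 = m5 OR m11 = 1 OR 0 = 1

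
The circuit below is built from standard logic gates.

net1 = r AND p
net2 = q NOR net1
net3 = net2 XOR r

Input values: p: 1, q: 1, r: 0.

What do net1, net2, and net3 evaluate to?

net1 = 0, net2 = 0, net3 = 0

net1 = r AND p = 0 AND 1 = 0
net2 = q NOR net1 = 1 NOR 0 = 0
net3 = net2 XOR r = 0 XOR 0 = 0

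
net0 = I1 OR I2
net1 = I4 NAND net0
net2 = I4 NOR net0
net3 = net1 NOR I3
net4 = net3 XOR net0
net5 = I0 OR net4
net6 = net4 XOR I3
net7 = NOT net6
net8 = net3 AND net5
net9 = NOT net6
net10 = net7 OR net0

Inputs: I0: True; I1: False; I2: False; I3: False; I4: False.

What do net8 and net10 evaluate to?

net0 = I1 OR I2 = False OR False = False
net1 = I4 NAND net0 = False NAND False = True
net3 = net1 NOR I3 = True NOR False = False
net4 = net3 XOR net0 = False XOR False = False
net5 = I0 OR net4 = True OR False = True
net6 = net4 XOR I3 = False XOR False = False
net7 = NOT net6 = NOT False = True
net8 = net3 AND net5 = False AND True = False
net10 = net7 OR net0 = True OR False = True

net8 = False  net10 = True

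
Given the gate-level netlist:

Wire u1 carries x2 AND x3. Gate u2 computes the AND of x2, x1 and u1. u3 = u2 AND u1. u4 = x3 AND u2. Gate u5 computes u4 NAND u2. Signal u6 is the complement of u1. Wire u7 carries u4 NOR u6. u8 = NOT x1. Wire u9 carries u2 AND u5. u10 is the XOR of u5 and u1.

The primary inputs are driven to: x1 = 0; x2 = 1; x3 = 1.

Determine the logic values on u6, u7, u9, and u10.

u1 = x2 AND x3 = 1 AND 1 = 1
u2 = x2 AND x1 AND u1 = 1 AND 0 AND 1 = 0
u4 = x3 AND u2 = 1 AND 0 = 0
u5 = u4 NAND u2 = 0 NAND 0 = 1
u6 = NOT u1 = NOT 1 = 0
u7 = u4 NOR u6 = 0 NOR 0 = 1
u9 = u2 AND u5 = 0 AND 1 = 0
u10 = u5 XOR u1 = 1 XOR 1 = 0

u6 = 0  u7 = 1  u9 = 0  u10 = 0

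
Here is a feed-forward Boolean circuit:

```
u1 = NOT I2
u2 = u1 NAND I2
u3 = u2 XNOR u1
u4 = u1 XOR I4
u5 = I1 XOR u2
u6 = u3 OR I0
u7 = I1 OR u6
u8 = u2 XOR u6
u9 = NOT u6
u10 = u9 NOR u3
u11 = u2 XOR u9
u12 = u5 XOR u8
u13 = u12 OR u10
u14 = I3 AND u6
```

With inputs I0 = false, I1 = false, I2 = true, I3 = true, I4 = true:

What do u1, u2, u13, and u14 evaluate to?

u1 = NOT I2 = NOT true = false
u2 = u1 NAND I2 = false NAND true = true
u3 = u2 XNOR u1 = true XNOR false = false
u5 = I1 XOR u2 = false XOR true = true
u6 = u3 OR I0 = false OR false = false
u8 = u2 XOR u6 = true XOR false = true
u9 = NOT u6 = NOT false = true
u10 = u9 NOR u3 = true NOR false = false
u12 = u5 XOR u8 = true XOR true = false
u13 = u12 OR u10 = false OR false = false
u14 = I3 AND u6 = true AND false = false

u1 = false; u2 = true; u13 = false; u14 = false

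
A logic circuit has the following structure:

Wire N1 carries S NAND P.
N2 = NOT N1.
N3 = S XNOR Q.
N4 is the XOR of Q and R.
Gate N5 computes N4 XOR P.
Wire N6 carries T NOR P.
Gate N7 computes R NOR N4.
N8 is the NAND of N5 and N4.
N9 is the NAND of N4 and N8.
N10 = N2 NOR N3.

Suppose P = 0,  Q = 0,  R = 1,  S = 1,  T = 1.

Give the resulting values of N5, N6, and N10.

N5 = 1; N6 = 0; N10 = 1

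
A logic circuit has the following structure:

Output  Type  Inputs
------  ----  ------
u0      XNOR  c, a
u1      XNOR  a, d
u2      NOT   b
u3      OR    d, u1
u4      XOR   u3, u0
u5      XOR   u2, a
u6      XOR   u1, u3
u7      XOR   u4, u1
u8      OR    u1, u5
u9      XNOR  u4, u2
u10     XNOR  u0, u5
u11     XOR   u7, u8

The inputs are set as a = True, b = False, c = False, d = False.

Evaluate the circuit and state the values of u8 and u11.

u0 = c XNOR a = False XNOR True = False
u1 = a XNOR d = True XNOR False = False
u2 = NOT b = NOT False = True
u3 = d OR u1 = False OR False = False
u4 = u3 XOR u0 = False XOR False = False
u5 = u2 XOR a = True XOR True = False
u7 = u4 XOR u1 = False XOR False = False
u8 = u1 OR u5 = False OR False = False
u11 = u7 XOR u8 = False XOR False = False

u8 = False; u11 = False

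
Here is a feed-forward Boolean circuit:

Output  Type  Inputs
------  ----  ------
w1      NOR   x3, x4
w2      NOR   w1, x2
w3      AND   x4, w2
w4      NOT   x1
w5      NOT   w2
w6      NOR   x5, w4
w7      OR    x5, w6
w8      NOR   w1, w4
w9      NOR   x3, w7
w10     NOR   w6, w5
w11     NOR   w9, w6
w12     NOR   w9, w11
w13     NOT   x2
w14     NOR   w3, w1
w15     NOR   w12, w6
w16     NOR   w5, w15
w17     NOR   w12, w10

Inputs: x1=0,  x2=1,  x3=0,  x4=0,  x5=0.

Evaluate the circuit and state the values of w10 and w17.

w10 = 0, w17 = 1

w1 = x3 NOR x4 = 0 NOR 0 = 1
w2 = w1 NOR x2 = 1 NOR 1 = 0
w4 = NOT x1 = NOT 0 = 1
w5 = NOT w2 = NOT 0 = 1
w6 = x5 NOR w4 = 0 NOR 1 = 0
w7 = x5 OR w6 = 0 OR 0 = 0
w9 = x3 NOR w7 = 0 NOR 0 = 1
w10 = w6 NOR w5 = 0 NOR 1 = 0
w11 = w9 NOR w6 = 1 NOR 0 = 0
w12 = w9 NOR w11 = 1 NOR 0 = 0
w17 = w12 NOR w10 = 0 NOR 0 = 1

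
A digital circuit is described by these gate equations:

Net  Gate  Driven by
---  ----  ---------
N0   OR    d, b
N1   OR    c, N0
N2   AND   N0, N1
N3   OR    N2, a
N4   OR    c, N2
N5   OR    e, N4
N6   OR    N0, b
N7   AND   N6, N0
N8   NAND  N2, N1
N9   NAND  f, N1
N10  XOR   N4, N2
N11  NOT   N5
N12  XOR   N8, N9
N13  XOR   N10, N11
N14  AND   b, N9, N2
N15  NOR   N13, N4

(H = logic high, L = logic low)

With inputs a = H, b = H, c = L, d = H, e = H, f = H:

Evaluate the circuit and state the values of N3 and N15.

N3 = H  N15 = L

N0 = d OR b = H OR H = H
N1 = c OR N0 = L OR H = H
N2 = N0 AND N1 = H AND H = H
N3 = N2 OR a = H OR H = H
N4 = c OR N2 = L OR H = H
N5 = e OR N4 = H OR H = H
N10 = N4 XOR N2 = H XOR H = L
N11 = NOT N5 = NOT H = L
N13 = N10 XOR N11 = L XOR L = L
N15 = N13 NOR N4 = L NOR H = L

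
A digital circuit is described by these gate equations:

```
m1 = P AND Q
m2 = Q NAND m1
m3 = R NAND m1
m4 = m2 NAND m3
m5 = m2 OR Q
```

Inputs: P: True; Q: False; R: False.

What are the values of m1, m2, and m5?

m1 = False, m2 = True, m5 = True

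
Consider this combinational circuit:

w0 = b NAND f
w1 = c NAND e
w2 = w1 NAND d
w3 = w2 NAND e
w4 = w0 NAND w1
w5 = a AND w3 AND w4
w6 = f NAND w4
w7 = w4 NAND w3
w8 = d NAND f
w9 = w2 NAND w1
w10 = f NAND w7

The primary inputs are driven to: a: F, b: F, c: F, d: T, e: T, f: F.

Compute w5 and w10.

w5 = F  w10 = T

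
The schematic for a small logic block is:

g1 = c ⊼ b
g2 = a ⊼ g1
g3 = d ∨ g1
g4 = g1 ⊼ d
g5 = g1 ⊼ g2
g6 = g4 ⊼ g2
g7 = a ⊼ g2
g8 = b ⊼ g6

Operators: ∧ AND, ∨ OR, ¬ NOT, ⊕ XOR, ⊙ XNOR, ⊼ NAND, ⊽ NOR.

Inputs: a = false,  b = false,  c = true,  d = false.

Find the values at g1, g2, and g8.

g1 = true, g2 = true, g8 = true

g1 = c NAND b = true NAND false = true
g2 = a NAND g1 = false NAND true = true
g4 = g1 NAND d = true NAND false = true
g6 = g4 NAND g2 = true NAND true = false
g8 = b NAND g6 = false NAND false = true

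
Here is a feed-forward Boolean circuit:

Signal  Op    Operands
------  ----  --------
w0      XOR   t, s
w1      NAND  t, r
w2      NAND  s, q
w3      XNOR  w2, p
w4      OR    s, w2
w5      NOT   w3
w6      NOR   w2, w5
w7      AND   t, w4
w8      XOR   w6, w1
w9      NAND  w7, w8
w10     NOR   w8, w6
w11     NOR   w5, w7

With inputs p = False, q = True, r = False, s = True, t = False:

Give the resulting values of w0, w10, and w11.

w0 = t XOR s = False XOR True = True
w1 = t NAND r = False NAND False = True
w2 = s NAND q = True NAND True = False
w3 = w2 XNOR p = False XNOR False = True
w4 = s OR w2 = True OR False = True
w5 = NOT w3 = NOT True = False
w6 = w2 NOR w5 = False NOR False = True
w7 = t AND w4 = False AND True = False
w8 = w6 XOR w1 = True XOR True = False
w10 = w8 NOR w6 = False NOR True = False
w11 = w5 NOR w7 = False NOR False = True

w0 = True; w10 = False; w11 = True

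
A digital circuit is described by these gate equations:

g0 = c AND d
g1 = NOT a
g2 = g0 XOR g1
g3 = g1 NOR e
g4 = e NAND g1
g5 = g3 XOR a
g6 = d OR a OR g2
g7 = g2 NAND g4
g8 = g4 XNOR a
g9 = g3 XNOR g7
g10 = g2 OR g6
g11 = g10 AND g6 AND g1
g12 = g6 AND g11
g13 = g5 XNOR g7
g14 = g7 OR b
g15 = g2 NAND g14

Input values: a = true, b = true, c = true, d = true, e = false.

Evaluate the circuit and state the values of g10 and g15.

g10 = true  g15 = false

g0 = c AND d = true AND true = true
g1 = NOT a = NOT true = false
g2 = g0 XOR g1 = true XOR false = true
g4 = e NAND g1 = false NAND false = true
g6 = d OR a OR g2 = true OR true OR true = true
g7 = g2 NAND g4 = true NAND true = false
g10 = g2 OR g6 = true OR true = true
g14 = g7 OR b = false OR true = true
g15 = g2 NAND g14 = true NAND true = false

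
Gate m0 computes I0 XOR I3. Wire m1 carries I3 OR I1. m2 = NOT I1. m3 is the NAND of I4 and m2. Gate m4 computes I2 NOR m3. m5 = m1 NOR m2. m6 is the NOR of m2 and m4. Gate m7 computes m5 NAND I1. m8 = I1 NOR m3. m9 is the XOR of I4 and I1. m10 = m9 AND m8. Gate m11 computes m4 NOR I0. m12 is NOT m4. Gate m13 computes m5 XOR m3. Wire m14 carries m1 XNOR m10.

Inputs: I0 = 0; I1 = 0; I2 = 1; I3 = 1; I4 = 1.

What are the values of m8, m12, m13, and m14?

m8 = 1  m12 = 1  m13 = 0  m14 = 1

m1 = I3 OR I1 = 1 OR 0 = 1
m2 = NOT I1 = NOT 0 = 1
m3 = I4 NAND m2 = 1 NAND 1 = 0
m4 = I2 NOR m3 = 1 NOR 0 = 0
m5 = m1 NOR m2 = 1 NOR 1 = 0
m8 = I1 NOR m3 = 0 NOR 0 = 1
m9 = I4 XOR I1 = 1 XOR 0 = 1
m10 = m9 AND m8 = 1 AND 1 = 1
m12 = NOT m4 = NOT 0 = 1
m13 = m5 XOR m3 = 0 XOR 0 = 0
m14 = m1 XNOR m10 = 1 XNOR 1 = 1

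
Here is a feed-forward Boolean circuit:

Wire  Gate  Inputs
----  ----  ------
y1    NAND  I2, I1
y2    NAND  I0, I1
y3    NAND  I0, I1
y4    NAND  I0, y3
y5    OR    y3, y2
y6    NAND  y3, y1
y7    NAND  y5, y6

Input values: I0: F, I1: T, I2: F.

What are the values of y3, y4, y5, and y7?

y1 = I2 NAND I1 = F NAND T = T
y2 = I0 NAND I1 = F NAND T = T
y3 = I0 NAND I1 = F NAND T = T
y4 = I0 NAND y3 = F NAND T = T
y5 = y3 OR y2 = T OR T = T
y6 = y3 NAND y1 = T NAND T = F
y7 = y5 NAND y6 = T NAND F = T

y3 = T  y4 = T  y5 = T  y7 = T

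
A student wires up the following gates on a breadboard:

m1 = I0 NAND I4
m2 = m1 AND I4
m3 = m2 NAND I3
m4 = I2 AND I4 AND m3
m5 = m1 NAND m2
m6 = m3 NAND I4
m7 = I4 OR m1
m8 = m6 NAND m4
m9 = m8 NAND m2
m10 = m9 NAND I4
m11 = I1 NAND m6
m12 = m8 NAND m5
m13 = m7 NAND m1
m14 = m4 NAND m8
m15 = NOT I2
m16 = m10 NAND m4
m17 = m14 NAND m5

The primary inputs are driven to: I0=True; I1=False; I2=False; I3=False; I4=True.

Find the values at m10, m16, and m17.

m1 = I0 NAND I4 = True NAND True = False
m2 = m1 AND I4 = False AND True = False
m3 = m2 NAND I3 = False NAND False = True
m4 = I2 AND I4 AND m3 = False AND True AND True = False
m5 = m1 NAND m2 = False NAND False = True
m6 = m3 NAND I4 = True NAND True = False
m8 = m6 NAND m4 = False NAND False = True
m9 = m8 NAND m2 = True NAND False = True
m10 = m9 NAND I4 = True NAND True = False
m14 = m4 NAND m8 = False NAND True = True
m16 = m10 NAND m4 = False NAND False = True
m17 = m14 NAND m5 = True NAND True = False

m10 = False  m16 = True  m17 = False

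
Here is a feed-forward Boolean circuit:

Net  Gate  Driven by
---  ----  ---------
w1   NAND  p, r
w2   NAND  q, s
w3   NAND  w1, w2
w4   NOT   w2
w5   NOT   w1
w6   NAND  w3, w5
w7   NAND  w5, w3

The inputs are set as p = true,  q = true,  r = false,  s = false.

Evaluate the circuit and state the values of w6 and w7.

w6 = true; w7 = true

w1 = p NAND r = true NAND false = true
w2 = q NAND s = true NAND false = true
w3 = w1 NAND w2 = true NAND true = false
w5 = NOT w1 = NOT true = false
w6 = w3 NAND w5 = false NAND false = true
w7 = w5 NAND w3 = false NAND false = true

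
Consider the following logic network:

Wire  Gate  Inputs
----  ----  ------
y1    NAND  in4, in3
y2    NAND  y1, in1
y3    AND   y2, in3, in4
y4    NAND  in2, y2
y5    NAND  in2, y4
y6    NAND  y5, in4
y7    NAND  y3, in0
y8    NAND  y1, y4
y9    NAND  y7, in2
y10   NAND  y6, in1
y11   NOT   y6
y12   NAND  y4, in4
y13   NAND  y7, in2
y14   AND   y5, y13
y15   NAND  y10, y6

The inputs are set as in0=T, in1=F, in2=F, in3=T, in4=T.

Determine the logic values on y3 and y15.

y3 = T  y15 = T

y1 = in4 NAND in3 = T NAND T = F
y2 = y1 NAND in1 = F NAND F = T
y3 = y2 AND in3 AND in4 = T AND T AND T = T
y4 = in2 NAND y2 = F NAND T = T
y5 = in2 NAND y4 = F NAND T = T
y6 = y5 NAND in4 = T NAND T = F
y10 = y6 NAND in1 = F NAND F = T
y15 = y10 NAND y6 = T NAND F = T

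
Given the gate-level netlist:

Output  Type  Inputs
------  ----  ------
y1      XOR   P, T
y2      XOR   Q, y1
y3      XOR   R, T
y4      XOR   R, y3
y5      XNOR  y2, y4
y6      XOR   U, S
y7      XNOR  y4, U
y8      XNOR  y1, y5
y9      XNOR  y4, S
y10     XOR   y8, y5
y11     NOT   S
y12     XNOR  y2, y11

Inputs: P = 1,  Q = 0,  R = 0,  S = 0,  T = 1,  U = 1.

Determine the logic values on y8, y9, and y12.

y8 = 1; y9 = 0; y12 = 0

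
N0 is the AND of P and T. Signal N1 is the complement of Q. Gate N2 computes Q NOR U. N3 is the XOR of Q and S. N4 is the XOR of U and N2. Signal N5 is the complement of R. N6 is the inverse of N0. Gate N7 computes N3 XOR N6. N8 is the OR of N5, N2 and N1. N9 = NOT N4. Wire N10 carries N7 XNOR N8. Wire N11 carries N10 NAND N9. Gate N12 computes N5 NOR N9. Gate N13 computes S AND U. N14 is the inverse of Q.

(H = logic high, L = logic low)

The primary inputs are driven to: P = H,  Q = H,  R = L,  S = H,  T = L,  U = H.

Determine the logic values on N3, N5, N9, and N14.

N3 = L; N5 = H; N9 = L; N14 = L

N2 = Q NOR U = H NOR H = L
N3 = Q XOR S = H XOR H = L
N4 = U XOR N2 = H XOR L = H
N5 = NOT R = NOT L = H
N9 = NOT N4 = NOT H = L
N14 = NOT Q = NOT H = L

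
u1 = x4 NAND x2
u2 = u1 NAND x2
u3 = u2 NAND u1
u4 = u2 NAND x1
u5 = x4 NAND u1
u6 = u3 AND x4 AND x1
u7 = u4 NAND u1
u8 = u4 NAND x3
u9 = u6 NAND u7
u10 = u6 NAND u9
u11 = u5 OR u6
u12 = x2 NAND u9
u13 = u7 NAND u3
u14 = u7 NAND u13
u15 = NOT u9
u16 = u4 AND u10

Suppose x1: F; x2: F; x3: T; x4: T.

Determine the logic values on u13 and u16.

u13 = T, u16 = T

u1 = x4 NAND x2 = T NAND F = T
u2 = u1 NAND x2 = T NAND F = T
u3 = u2 NAND u1 = T NAND T = F
u4 = u2 NAND x1 = T NAND F = T
u6 = u3 AND x4 AND x1 = F AND T AND F = F
u7 = u4 NAND u1 = T NAND T = F
u9 = u6 NAND u7 = F NAND F = T
u10 = u6 NAND u9 = F NAND T = T
u13 = u7 NAND u3 = F NAND F = T
u16 = u4 AND u10 = T AND T = T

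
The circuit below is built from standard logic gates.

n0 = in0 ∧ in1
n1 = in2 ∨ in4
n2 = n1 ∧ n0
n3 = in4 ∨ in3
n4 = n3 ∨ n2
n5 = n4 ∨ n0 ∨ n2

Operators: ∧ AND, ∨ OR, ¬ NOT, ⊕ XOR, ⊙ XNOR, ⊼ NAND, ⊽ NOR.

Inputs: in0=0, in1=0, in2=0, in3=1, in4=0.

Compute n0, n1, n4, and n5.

n0 = in0 AND in1 = 0 AND 0 = 0
n1 = in2 OR in4 = 0 OR 0 = 0
n2 = n1 AND n0 = 0 AND 0 = 0
n3 = in4 OR in3 = 0 OR 1 = 1
n4 = n3 OR n2 = 1 OR 0 = 1
n5 = n4 OR n0 OR n2 = 1 OR 0 OR 0 = 1

n0 = 0  n1 = 0  n4 = 1  n5 = 1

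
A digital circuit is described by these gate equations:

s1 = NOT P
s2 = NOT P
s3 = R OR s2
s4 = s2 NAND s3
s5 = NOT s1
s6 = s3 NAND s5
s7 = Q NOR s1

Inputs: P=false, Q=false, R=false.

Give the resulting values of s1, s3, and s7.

s1 = NOT P = NOT false = true
s2 = NOT P = NOT false = true
s3 = R OR s2 = false OR true = true
s7 = Q NOR s1 = false NOR true = false

s1 = true, s3 = true, s7 = false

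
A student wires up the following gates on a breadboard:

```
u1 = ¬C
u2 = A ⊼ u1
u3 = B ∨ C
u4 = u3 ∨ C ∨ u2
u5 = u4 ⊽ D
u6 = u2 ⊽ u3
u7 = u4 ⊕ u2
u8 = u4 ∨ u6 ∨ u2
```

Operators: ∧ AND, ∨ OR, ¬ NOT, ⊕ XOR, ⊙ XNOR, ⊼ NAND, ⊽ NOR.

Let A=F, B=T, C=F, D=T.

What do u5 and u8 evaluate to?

u5 = F, u8 = T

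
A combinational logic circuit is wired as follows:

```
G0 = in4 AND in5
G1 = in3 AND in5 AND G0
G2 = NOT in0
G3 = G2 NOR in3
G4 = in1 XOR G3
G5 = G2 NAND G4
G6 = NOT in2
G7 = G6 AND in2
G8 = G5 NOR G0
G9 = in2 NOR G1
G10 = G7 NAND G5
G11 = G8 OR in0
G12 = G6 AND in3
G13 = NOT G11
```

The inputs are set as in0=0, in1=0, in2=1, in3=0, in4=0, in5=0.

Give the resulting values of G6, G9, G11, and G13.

G0 = in4 AND in5 = 0 AND 0 = 0
G1 = in3 AND in5 AND G0 = 0 AND 0 AND 0 = 0
G2 = NOT in0 = NOT 0 = 1
G3 = G2 NOR in3 = 1 NOR 0 = 0
G4 = in1 XOR G3 = 0 XOR 0 = 0
G5 = G2 NAND G4 = 1 NAND 0 = 1
G6 = NOT in2 = NOT 1 = 0
G8 = G5 NOR G0 = 1 NOR 0 = 0
G9 = in2 NOR G1 = 1 NOR 0 = 0
G11 = G8 OR in0 = 0 OR 0 = 0
G13 = NOT G11 = NOT 0 = 1

G6 = 0, G9 = 0, G11 = 0, G13 = 1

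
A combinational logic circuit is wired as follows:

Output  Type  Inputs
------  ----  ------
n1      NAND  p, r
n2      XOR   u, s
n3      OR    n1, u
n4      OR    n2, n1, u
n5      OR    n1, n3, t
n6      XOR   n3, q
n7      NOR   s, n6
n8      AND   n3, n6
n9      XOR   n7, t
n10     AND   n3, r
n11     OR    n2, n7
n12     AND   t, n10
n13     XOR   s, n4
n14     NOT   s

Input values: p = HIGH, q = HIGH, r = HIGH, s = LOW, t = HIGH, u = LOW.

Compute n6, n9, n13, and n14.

n6 = HIGH, n9 = HIGH, n13 = LOW, n14 = HIGH

n1 = p NAND r = HIGH NAND HIGH = LOW
n2 = u XOR s = LOW XOR LOW = LOW
n3 = n1 OR u = LOW OR LOW = LOW
n4 = n2 OR n1 OR u = LOW OR LOW OR LOW = LOW
n6 = n3 XOR q = LOW XOR HIGH = HIGH
n7 = s NOR n6 = LOW NOR HIGH = LOW
n9 = n7 XOR t = LOW XOR HIGH = HIGH
n13 = s XOR n4 = LOW XOR LOW = LOW
n14 = NOT s = NOT LOW = HIGH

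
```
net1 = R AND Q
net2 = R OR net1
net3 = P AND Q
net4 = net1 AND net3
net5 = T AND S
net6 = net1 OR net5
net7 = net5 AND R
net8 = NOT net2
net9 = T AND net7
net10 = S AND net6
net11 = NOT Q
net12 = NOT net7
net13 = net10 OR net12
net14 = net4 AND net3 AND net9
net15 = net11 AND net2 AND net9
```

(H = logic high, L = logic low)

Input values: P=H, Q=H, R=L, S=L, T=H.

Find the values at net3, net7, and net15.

net3 = H  net7 = L  net15 = L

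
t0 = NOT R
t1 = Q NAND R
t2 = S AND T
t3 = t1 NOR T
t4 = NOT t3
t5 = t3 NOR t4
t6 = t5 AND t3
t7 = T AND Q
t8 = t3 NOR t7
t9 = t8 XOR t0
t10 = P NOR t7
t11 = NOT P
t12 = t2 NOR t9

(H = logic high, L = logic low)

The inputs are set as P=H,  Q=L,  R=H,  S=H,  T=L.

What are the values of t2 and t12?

t0 = NOT R = NOT H = L
t1 = Q NAND R = L NAND H = H
t2 = S AND T = H AND L = L
t3 = t1 NOR T = H NOR L = L
t7 = T AND Q = L AND L = L
t8 = t3 NOR t7 = L NOR L = H
t9 = t8 XOR t0 = H XOR L = H
t12 = t2 NOR t9 = L NOR H = L

t2 = L, t12 = L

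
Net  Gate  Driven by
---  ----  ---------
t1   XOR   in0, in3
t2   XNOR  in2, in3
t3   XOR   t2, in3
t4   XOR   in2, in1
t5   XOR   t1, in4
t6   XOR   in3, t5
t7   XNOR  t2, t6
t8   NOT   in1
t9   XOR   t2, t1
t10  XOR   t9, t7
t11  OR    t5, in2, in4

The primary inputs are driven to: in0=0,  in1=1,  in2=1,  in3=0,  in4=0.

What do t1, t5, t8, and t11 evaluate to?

t1 = 0, t5 = 0, t8 = 0, t11 = 1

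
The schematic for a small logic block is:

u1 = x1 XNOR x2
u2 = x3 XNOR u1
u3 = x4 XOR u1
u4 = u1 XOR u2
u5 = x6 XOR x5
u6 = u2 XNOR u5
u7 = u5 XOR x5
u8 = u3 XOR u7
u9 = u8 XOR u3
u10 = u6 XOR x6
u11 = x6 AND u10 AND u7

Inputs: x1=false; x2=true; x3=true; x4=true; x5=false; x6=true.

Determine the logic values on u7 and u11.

u7 = true, u11 = true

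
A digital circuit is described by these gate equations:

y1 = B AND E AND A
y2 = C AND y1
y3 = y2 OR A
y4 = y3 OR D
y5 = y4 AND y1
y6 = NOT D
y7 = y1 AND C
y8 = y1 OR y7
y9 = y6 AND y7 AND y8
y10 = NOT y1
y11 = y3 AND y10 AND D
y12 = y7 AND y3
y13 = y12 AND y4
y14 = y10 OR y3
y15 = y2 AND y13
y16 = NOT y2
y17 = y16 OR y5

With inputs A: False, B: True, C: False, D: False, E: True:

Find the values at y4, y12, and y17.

y4 = False; y12 = False; y17 = True

y1 = B AND E AND A = True AND True AND False = False
y2 = C AND y1 = False AND False = False
y3 = y2 OR A = False OR False = False
y4 = y3 OR D = False OR False = False
y5 = y4 AND y1 = False AND False = False
y7 = y1 AND C = False AND False = False
y12 = y7 AND y3 = False AND False = False
y16 = NOT y2 = NOT False = True
y17 = y16 OR y5 = True OR False = True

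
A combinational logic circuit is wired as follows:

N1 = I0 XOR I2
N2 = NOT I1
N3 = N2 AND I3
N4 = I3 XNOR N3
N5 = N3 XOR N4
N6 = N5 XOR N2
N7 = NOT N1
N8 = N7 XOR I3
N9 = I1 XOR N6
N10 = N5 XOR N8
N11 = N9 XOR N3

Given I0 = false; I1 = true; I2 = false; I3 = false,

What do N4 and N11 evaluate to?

N2 = NOT I1 = NOT true = false
N3 = N2 AND I3 = false AND false = false
N4 = I3 XNOR N3 = false XNOR false = true
N5 = N3 XOR N4 = false XOR true = true
N6 = N5 XOR N2 = true XOR false = true
N9 = I1 XOR N6 = true XOR true = false
N11 = N9 XOR N3 = false XOR false = false

N4 = true, N11 = false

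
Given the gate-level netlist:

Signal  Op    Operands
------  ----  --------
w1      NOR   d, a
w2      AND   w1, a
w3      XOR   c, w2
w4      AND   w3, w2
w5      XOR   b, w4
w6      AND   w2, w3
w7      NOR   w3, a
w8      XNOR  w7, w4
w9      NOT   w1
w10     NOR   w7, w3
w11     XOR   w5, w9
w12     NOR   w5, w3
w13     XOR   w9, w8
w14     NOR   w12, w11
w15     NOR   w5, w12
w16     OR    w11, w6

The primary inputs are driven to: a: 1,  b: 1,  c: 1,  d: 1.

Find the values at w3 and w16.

w1 = d NOR a = 1 NOR 1 = 0
w2 = w1 AND a = 0 AND 1 = 0
w3 = c XOR w2 = 1 XOR 0 = 1
w4 = w3 AND w2 = 1 AND 0 = 0
w5 = b XOR w4 = 1 XOR 0 = 1
w6 = w2 AND w3 = 0 AND 1 = 0
w9 = NOT w1 = NOT 0 = 1
w11 = w5 XOR w9 = 1 XOR 1 = 0
w16 = w11 OR w6 = 0 OR 0 = 0

w3 = 1; w16 = 0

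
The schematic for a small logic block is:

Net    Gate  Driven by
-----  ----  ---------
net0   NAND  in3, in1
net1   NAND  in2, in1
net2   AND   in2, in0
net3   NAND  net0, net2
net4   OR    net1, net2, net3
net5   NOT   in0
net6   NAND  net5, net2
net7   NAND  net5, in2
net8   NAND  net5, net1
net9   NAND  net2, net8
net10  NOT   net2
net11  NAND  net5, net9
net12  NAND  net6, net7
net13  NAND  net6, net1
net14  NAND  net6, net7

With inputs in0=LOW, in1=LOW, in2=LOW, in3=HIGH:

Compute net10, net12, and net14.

net2 = in2 AND in0 = LOW AND LOW = LOW
net5 = NOT in0 = NOT LOW = HIGH
net6 = net5 NAND net2 = HIGH NAND LOW = HIGH
net7 = net5 NAND in2 = HIGH NAND LOW = HIGH
net10 = NOT net2 = NOT LOW = HIGH
net12 = net6 NAND net7 = HIGH NAND HIGH = LOW
net14 = net6 NAND net7 = HIGH NAND HIGH = LOW

net10 = HIGH, net12 = LOW, net14 = LOW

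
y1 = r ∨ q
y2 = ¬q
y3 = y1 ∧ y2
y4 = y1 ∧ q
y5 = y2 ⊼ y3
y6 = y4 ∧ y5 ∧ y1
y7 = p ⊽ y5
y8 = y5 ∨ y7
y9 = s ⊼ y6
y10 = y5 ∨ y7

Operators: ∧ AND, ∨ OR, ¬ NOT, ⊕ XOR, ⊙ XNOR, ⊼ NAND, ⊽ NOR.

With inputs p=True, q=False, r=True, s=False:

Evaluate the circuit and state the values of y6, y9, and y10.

y6 = False; y9 = True; y10 = False

y1 = r OR q = True OR False = True
y2 = NOT q = NOT False = True
y3 = y1 AND y2 = True AND True = True
y4 = y1 AND q = True AND False = False
y5 = y2 NAND y3 = True NAND True = False
y6 = y4 AND y5 AND y1 = False AND False AND True = False
y7 = p NOR y5 = True NOR False = False
y9 = s NAND y6 = False NAND False = True
y10 = y5 OR y7 = False OR False = False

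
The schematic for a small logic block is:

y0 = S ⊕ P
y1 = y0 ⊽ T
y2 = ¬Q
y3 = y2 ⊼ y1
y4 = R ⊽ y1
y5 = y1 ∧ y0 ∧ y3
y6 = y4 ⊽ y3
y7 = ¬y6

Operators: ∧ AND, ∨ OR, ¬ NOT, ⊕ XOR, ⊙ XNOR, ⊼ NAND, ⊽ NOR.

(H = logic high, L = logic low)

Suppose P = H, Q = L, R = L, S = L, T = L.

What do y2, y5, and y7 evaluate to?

y0 = S XOR P = L XOR H = H
y1 = y0 NOR T = H NOR L = L
y2 = NOT Q = NOT L = H
y3 = y2 NAND y1 = H NAND L = H
y4 = R NOR y1 = L NOR L = H
y5 = y1 AND y0 AND y3 = L AND H AND H = L
y6 = y4 NOR y3 = H NOR H = L
y7 = NOT y6 = NOT L = H

y2 = H; y5 = L; y7 = H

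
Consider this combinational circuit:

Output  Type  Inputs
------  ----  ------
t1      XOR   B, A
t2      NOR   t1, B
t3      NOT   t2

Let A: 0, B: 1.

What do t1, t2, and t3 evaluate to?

t1 = 1, t2 = 0, t3 = 1

t1 = B XOR A = 1 XOR 0 = 1
t2 = t1 NOR B = 1 NOR 1 = 0
t3 = NOT t2 = NOT 0 = 1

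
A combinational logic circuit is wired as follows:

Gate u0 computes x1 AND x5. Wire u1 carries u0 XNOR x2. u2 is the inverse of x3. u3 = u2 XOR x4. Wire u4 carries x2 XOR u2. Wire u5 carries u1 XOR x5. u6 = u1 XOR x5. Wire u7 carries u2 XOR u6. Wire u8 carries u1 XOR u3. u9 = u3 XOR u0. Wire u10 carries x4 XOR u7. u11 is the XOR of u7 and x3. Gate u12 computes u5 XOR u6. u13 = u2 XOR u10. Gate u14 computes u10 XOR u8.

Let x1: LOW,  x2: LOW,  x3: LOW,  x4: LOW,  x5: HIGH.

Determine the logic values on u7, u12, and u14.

u7 = HIGH, u12 = LOW, u14 = HIGH

u0 = x1 AND x5 = LOW AND HIGH = LOW
u1 = u0 XNOR x2 = LOW XNOR LOW = HIGH
u2 = NOT x3 = NOT LOW = HIGH
u3 = u2 XOR x4 = HIGH XOR LOW = HIGH
u5 = u1 XOR x5 = HIGH XOR HIGH = LOW
u6 = u1 XOR x5 = HIGH XOR HIGH = LOW
u7 = u2 XOR u6 = HIGH XOR LOW = HIGH
u8 = u1 XOR u3 = HIGH XOR HIGH = LOW
u10 = x4 XOR u7 = LOW XOR HIGH = HIGH
u12 = u5 XOR u6 = LOW XOR LOW = LOW
u14 = u10 XOR u8 = HIGH XOR LOW = HIGH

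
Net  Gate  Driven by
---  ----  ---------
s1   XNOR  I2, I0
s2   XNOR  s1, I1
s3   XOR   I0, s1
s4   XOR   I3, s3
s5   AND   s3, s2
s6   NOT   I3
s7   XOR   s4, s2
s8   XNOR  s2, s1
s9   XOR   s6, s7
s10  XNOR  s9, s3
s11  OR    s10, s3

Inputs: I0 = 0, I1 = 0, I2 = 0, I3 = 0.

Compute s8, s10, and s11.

s8 = 0, s10 = 0, s11 = 1

s1 = I2 XNOR I0 = 0 XNOR 0 = 1
s2 = s1 XNOR I1 = 1 XNOR 0 = 0
s3 = I0 XOR s1 = 0 XOR 1 = 1
s4 = I3 XOR s3 = 0 XOR 1 = 1
s6 = NOT I3 = NOT 0 = 1
s7 = s4 XOR s2 = 1 XOR 0 = 1
s8 = s2 XNOR s1 = 0 XNOR 1 = 0
s9 = s6 XOR s7 = 1 XOR 1 = 0
s10 = s9 XNOR s3 = 0 XNOR 1 = 0
s11 = s10 OR s3 = 0 OR 1 = 1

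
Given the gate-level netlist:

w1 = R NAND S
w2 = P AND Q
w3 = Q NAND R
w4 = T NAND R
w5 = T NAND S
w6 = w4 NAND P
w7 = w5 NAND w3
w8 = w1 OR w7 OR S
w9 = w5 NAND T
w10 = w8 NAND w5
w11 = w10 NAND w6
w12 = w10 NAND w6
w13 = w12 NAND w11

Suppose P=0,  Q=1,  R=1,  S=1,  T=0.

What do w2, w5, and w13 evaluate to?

w1 = R NAND S = 1 NAND 1 = 0
w2 = P AND Q = 0 AND 1 = 0
w3 = Q NAND R = 1 NAND 1 = 0
w4 = T NAND R = 0 NAND 1 = 1
w5 = T NAND S = 0 NAND 1 = 1
w6 = w4 NAND P = 1 NAND 0 = 1
w7 = w5 NAND w3 = 1 NAND 0 = 1
w8 = w1 OR w7 OR S = 0 OR 1 OR 1 = 1
w10 = w8 NAND w5 = 1 NAND 1 = 0
w11 = w10 NAND w6 = 0 NAND 1 = 1
w12 = w10 NAND w6 = 0 NAND 1 = 1
w13 = w12 NAND w11 = 1 NAND 1 = 0

w2 = 0; w5 = 1; w13 = 0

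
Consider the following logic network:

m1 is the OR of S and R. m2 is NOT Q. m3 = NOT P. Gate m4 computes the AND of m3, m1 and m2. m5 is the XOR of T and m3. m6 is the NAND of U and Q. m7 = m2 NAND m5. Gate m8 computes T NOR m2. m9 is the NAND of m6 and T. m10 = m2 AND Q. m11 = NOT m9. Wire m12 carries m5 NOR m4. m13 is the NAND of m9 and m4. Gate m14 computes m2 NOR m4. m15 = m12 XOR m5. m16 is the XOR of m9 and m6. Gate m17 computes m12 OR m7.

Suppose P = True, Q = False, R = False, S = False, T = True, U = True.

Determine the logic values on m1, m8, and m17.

m1 = S OR R = False OR False = False
m2 = NOT Q = NOT False = True
m3 = NOT P = NOT True = False
m4 = m3 AND m1 AND m2 = False AND False AND True = False
m5 = T XOR m3 = True XOR False = True
m7 = m2 NAND m5 = True NAND True = False
m8 = T NOR m2 = True NOR True = False
m12 = m5 NOR m4 = True NOR False = False
m17 = m12 OR m7 = False OR False = False

m1 = False; m8 = False; m17 = False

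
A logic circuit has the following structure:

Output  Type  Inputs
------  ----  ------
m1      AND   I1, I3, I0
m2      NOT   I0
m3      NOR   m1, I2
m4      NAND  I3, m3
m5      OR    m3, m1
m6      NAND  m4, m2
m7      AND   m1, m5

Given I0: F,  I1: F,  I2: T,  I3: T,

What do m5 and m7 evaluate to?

m5 = F; m7 = F

m1 = I1 AND I3 AND I0 = F AND T AND F = F
m3 = m1 NOR I2 = F NOR T = F
m5 = m3 OR m1 = F OR F = F
m7 = m1 AND m5 = F AND F = F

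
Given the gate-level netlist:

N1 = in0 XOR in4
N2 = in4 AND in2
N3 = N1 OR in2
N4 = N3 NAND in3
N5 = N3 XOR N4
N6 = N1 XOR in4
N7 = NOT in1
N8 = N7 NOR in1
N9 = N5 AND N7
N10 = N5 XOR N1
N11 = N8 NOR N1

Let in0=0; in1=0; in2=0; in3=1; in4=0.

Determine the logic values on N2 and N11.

N1 = in0 XOR in4 = 0 XOR 0 = 0
N2 = in4 AND in2 = 0 AND 0 = 0
N7 = NOT in1 = NOT 0 = 1
N8 = N7 NOR in1 = 1 NOR 0 = 0
N11 = N8 NOR N1 = 0 NOR 0 = 1

N2 = 0  N11 = 1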